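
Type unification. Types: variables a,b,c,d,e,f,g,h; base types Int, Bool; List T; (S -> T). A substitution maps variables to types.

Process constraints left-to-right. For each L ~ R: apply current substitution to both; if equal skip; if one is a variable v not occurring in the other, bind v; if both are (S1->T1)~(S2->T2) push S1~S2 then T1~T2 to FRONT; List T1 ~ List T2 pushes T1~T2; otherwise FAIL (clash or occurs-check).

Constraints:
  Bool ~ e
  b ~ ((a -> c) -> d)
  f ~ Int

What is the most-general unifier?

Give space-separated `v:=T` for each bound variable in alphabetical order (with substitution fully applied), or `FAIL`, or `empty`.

Answer: b:=((a -> c) -> d) e:=Bool f:=Int

Derivation:
step 1: unify Bool ~ e  [subst: {-} | 2 pending]
  bind e := Bool
step 2: unify b ~ ((a -> c) -> d)  [subst: {e:=Bool} | 1 pending]
  bind b := ((a -> c) -> d)
step 3: unify f ~ Int  [subst: {e:=Bool, b:=((a -> c) -> d)} | 0 pending]
  bind f := Int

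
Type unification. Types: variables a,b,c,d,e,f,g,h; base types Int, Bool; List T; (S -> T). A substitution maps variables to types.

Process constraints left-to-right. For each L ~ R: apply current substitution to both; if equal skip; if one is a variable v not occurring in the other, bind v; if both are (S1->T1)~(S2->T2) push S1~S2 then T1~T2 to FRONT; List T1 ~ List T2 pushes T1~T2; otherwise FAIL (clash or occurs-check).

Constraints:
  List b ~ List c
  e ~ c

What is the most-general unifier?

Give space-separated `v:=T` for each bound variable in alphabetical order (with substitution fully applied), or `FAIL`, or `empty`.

Answer: b:=c e:=c

Derivation:
step 1: unify List b ~ List c  [subst: {-} | 1 pending]
  -> decompose List: push b~c
step 2: unify b ~ c  [subst: {-} | 1 pending]
  bind b := c
step 3: unify e ~ c  [subst: {b:=c} | 0 pending]
  bind e := c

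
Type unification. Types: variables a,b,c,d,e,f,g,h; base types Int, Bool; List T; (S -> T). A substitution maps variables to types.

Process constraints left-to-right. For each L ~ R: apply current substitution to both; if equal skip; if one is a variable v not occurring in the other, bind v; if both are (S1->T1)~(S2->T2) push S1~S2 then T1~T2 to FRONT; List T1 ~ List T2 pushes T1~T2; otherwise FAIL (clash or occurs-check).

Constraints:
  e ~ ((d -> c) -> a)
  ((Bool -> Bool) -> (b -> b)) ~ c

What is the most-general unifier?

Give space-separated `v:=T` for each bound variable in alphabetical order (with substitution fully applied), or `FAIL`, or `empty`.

Answer: c:=((Bool -> Bool) -> (b -> b)) e:=((d -> ((Bool -> Bool) -> (b -> b))) -> a)

Derivation:
step 1: unify e ~ ((d -> c) -> a)  [subst: {-} | 1 pending]
  bind e := ((d -> c) -> a)
step 2: unify ((Bool -> Bool) -> (b -> b)) ~ c  [subst: {e:=((d -> c) -> a)} | 0 pending]
  bind c := ((Bool -> Bool) -> (b -> b))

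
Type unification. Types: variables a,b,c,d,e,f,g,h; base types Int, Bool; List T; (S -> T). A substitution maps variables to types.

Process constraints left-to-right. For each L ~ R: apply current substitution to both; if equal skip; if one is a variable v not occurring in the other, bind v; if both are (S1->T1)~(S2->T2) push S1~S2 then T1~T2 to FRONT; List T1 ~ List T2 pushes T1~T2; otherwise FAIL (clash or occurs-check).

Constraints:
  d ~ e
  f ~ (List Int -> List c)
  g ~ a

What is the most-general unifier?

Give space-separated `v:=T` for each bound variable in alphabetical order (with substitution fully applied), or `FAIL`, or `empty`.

Answer: d:=e f:=(List Int -> List c) g:=a

Derivation:
step 1: unify d ~ e  [subst: {-} | 2 pending]
  bind d := e
step 2: unify f ~ (List Int -> List c)  [subst: {d:=e} | 1 pending]
  bind f := (List Int -> List c)
step 3: unify g ~ a  [subst: {d:=e, f:=(List Int -> List c)} | 0 pending]
  bind g := a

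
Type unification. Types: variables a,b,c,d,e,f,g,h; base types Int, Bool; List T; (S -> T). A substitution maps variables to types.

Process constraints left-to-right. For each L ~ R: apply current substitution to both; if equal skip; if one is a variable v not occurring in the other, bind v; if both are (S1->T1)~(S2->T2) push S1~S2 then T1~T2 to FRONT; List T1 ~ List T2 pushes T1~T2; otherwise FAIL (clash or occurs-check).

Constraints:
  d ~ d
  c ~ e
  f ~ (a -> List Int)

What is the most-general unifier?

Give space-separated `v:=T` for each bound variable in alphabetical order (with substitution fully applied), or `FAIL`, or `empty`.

Answer: c:=e f:=(a -> List Int)

Derivation:
step 1: unify d ~ d  [subst: {-} | 2 pending]
  -> identical, skip
step 2: unify c ~ e  [subst: {-} | 1 pending]
  bind c := e
step 3: unify f ~ (a -> List Int)  [subst: {c:=e} | 0 pending]
  bind f := (a -> List Int)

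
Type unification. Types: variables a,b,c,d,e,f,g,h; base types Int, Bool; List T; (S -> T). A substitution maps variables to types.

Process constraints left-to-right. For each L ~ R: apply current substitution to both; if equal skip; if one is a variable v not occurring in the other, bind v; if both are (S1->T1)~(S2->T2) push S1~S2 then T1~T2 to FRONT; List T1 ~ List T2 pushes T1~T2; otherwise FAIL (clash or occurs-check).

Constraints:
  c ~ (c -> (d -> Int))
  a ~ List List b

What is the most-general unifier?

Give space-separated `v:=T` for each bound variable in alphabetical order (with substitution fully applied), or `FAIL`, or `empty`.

Answer: FAIL

Derivation:
step 1: unify c ~ (c -> (d -> Int))  [subst: {-} | 1 pending]
  occurs-check fail: c in (c -> (d -> Int))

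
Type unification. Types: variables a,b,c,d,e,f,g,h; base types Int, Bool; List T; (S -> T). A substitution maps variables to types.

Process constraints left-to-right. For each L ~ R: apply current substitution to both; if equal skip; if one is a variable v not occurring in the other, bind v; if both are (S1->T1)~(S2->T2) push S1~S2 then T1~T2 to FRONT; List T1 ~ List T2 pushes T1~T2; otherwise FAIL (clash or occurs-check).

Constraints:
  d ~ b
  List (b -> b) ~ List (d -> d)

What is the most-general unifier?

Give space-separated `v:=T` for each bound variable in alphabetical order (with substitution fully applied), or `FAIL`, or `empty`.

Answer: d:=b

Derivation:
step 1: unify d ~ b  [subst: {-} | 1 pending]
  bind d := b
step 2: unify List (b -> b) ~ List (b -> b)  [subst: {d:=b} | 0 pending]
  -> identical, skip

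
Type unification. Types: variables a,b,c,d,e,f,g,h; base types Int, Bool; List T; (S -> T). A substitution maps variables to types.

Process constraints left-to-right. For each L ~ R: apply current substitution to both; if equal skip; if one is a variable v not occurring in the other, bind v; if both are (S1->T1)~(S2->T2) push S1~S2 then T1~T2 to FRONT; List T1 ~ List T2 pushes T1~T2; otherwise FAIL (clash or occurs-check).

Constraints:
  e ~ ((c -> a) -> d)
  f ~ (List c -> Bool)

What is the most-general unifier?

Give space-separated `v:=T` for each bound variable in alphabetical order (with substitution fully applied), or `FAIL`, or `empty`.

Answer: e:=((c -> a) -> d) f:=(List c -> Bool)

Derivation:
step 1: unify e ~ ((c -> a) -> d)  [subst: {-} | 1 pending]
  bind e := ((c -> a) -> d)
step 2: unify f ~ (List c -> Bool)  [subst: {e:=((c -> a) -> d)} | 0 pending]
  bind f := (List c -> Bool)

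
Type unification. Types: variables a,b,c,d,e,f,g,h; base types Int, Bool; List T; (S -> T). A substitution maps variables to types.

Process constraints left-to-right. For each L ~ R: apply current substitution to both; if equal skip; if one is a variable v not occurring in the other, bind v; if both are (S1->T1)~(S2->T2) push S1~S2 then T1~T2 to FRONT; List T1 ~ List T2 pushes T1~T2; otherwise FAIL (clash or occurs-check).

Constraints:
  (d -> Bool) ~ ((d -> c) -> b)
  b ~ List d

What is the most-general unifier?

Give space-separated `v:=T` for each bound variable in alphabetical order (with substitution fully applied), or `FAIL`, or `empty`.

Answer: FAIL

Derivation:
step 1: unify (d -> Bool) ~ ((d -> c) -> b)  [subst: {-} | 1 pending]
  -> decompose arrow: push d~(d -> c), Bool~b
step 2: unify d ~ (d -> c)  [subst: {-} | 2 pending]
  occurs-check fail: d in (d -> c)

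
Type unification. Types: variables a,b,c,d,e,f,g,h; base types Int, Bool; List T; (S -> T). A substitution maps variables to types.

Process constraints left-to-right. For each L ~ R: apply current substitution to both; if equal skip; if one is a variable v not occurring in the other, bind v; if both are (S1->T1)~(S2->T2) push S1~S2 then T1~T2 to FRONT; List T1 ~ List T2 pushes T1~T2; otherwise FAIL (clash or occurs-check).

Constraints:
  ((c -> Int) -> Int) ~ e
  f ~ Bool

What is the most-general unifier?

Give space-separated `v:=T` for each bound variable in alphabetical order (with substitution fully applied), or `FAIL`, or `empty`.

Answer: e:=((c -> Int) -> Int) f:=Bool

Derivation:
step 1: unify ((c -> Int) -> Int) ~ e  [subst: {-} | 1 pending]
  bind e := ((c -> Int) -> Int)
step 2: unify f ~ Bool  [subst: {e:=((c -> Int) -> Int)} | 0 pending]
  bind f := Bool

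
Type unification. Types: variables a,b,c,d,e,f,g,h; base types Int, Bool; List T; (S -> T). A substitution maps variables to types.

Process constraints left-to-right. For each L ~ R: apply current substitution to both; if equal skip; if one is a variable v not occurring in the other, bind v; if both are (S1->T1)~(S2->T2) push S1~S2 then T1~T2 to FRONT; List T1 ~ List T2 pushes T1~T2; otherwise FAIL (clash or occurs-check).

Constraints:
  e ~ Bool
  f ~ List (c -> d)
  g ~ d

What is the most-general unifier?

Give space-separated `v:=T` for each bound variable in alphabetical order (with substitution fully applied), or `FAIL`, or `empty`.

step 1: unify e ~ Bool  [subst: {-} | 2 pending]
  bind e := Bool
step 2: unify f ~ List (c -> d)  [subst: {e:=Bool} | 1 pending]
  bind f := List (c -> d)
step 3: unify g ~ d  [subst: {e:=Bool, f:=List (c -> d)} | 0 pending]
  bind g := d

Answer: e:=Bool f:=List (c -> d) g:=d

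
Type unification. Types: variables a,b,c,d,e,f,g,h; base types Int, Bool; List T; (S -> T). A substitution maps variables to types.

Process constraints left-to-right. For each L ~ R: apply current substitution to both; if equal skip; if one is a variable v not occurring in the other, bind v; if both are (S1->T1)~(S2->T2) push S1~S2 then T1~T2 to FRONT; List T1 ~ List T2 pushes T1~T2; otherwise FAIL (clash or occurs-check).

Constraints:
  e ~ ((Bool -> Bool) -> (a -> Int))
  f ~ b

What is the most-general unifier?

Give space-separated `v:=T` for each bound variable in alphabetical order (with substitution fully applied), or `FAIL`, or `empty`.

step 1: unify e ~ ((Bool -> Bool) -> (a -> Int))  [subst: {-} | 1 pending]
  bind e := ((Bool -> Bool) -> (a -> Int))
step 2: unify f ~ b  [subst: {e:=((Bool -> Bool) -> (a -> Int))} | 0 pending]
  bind f := b

Answer: e:=((Bool -> Bool) -> (a -> Int)) f:=b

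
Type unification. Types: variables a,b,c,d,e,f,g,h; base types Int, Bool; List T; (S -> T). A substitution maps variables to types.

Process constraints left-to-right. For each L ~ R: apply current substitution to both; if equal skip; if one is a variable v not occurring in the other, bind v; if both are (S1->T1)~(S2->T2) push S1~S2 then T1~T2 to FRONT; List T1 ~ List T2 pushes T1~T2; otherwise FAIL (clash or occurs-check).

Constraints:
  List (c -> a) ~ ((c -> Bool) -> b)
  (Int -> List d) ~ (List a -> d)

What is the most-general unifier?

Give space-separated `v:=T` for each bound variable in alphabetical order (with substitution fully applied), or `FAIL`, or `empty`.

step 1: unify List (c -> a) ~ ((c -> Bool) -> b)  [subst: {-} | 1 pending]
  clash: List (c -> a) vs ((c -> Bool) -> b)

Answer: FAIL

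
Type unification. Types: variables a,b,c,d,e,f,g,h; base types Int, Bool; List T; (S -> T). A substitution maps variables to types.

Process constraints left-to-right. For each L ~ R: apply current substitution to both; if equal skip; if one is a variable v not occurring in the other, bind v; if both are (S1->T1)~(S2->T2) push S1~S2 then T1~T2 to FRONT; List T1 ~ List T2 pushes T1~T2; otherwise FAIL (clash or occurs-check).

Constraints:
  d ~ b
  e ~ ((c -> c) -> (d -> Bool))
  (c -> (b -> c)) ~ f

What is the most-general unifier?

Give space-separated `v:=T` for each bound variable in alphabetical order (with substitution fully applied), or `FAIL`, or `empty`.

Answer: d:=b e:=((c -> c) -> (b -> Bool)) f:=(c -> (b -> c))

Derivation:
step 1: unify d ~ b  [subst: {-} | 2 pending]
  bind d := b
step 2: unify e ~ ((c -> c) -> (b -> Bool))  [subst: {d:=b} | 1 pending]
  bind e := ((c -> c) -> (b -> Bool))
step 3: unify (c -> (b -> c)) ~ f  [subst: {d:=b, e:=((c -> c) -> (b -> Bool))} | 0 pending]
  bind f := (c -> (b -> c))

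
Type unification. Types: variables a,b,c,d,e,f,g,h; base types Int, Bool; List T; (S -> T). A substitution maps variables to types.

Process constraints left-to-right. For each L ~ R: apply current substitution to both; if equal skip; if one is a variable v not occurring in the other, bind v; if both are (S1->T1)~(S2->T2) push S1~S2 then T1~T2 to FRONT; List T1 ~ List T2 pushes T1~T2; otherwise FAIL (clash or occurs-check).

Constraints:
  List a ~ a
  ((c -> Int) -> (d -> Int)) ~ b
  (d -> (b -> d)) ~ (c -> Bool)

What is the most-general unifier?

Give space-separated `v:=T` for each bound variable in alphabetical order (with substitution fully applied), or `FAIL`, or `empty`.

step 1: unify List a ~ a  [subst: {-} | 2 pending]
  occurs-check fail

Answer: FAIL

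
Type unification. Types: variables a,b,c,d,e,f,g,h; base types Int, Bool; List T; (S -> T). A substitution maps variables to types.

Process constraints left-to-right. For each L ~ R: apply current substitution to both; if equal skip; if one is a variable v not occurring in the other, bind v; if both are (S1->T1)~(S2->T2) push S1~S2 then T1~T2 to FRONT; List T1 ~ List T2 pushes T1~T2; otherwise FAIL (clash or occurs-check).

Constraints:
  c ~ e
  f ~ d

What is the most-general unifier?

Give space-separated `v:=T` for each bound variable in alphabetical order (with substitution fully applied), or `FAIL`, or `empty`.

step 1: unify c ~ e  [subst: {-} | 1 pending]
  bind c := e
step 2: unify f ~ d  [subst: {c:=e} | 0 pending]
  bind f := d

Answer: c:=e f:=d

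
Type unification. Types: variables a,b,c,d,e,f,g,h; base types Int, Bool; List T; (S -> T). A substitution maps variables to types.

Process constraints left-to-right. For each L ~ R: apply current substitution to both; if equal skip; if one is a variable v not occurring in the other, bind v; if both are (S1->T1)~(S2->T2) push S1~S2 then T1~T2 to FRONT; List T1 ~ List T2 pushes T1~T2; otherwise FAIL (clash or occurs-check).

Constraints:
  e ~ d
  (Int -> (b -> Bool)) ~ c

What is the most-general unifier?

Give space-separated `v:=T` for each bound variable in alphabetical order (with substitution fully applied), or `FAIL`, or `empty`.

step 1: unify e ~ d  [subst: {-} | 1 pending]
  bind e := d
step 2: unify (Int -> (b -> Bool)) ~ c  [subst: {e:=d} | 0 pending]
  bind c := (Int -> (b -> Bool))

Answer: c:=(Int -> (b -> Bool)) e:=d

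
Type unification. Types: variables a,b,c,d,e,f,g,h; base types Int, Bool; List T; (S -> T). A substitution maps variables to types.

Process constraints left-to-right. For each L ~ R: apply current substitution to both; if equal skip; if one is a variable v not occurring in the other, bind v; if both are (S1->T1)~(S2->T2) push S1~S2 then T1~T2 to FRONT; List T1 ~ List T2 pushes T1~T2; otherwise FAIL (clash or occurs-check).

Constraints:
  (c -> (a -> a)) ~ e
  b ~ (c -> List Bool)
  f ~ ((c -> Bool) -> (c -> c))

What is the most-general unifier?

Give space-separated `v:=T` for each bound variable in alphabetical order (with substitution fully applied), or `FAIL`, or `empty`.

Answer: b:=(c -> List Bool) e:=(c -> (a -> a)) f:=((c -> Bool) -> (c -> c))

Derivation:
step 1: unify (c -> (a -> a)) ~ e  [subst: {-} | 2 pending]
  bind e := (c -> (a -> a))
step 2: unify b ~ (c -> List Bool)  [subst: {e:=(c -> (a -> a))} | 1 pending]
  bind b := (c -> List Bool)
step 3: unify f ~ ((c -> Bool) -> (c -> c))  [subst: {e:=(c -> (a -> a)), b:=(c -> List Bool)} | 0 pending]
  bind f := ((c -> Bool) -> (c -> c))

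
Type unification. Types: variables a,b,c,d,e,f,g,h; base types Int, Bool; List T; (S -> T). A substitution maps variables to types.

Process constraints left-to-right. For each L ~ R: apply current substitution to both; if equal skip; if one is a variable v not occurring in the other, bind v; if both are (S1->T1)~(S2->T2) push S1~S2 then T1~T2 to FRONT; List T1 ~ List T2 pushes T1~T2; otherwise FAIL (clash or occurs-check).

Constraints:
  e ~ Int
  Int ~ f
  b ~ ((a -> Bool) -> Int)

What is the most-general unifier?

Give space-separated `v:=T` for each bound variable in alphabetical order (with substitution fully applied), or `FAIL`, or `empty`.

step 1: unify e ~ Int  [subst: {-} | 2 pending]
  bind e := Int
step 2: unify Int ~ f  [subst: {e:=Int} | 1 pending]
  bind f := Int
step 3: unify b ~ ((a -> Bool) -> Int)  [subst: {e:=Int, f:=Int} | 0 pending]
  bind b := ((a -> Bool) -> Int)

Answer: b:=((a -> Bool) -> Int) e:=Int f:=Int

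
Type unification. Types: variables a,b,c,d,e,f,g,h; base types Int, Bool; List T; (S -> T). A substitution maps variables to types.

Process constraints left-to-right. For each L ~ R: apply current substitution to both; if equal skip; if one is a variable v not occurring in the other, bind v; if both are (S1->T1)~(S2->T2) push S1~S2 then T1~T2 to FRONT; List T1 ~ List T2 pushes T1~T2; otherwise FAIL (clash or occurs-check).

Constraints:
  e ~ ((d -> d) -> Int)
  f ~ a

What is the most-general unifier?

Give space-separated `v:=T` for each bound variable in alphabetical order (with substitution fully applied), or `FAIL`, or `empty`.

Answer: e:=((d -> d) -> Int) f:=a

Derivation:
step 1: unify e ~ ((d -> d) -> Int)  [subst: {-} | 1 pending]
  bind e := ((d -> d) -> Int)
step 2: unify f ~ a  [subst: {e:=((d -> d) -> Int)} | 0 pending]
  bind f := a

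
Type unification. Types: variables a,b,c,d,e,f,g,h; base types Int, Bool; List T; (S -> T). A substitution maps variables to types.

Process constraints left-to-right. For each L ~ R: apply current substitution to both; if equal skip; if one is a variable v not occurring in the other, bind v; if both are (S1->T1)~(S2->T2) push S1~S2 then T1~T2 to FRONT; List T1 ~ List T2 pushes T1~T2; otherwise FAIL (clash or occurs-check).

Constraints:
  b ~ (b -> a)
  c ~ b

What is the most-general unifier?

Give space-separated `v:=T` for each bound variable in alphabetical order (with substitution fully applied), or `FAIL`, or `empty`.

Answer: FAIL

Derivation:
step 1: unify b ~ (b -> a)  [subst: {-} | 1 pending]
  occurs-check fail: b in (b -> a)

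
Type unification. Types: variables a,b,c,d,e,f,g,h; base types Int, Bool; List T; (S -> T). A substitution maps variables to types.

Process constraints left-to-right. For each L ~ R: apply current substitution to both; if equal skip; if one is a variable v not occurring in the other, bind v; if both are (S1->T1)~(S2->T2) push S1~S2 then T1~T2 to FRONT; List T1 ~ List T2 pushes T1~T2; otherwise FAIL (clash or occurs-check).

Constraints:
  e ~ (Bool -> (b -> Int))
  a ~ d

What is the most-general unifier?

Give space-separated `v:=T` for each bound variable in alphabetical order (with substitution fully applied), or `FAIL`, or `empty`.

step 1: unify e ~ (Bool -> (b -> Int))  [subst: {-} | 1 pending]
  bind e := (Bool -> (b -> Int))
step 2: unify a ~ d  [subst: {e:=(Bool -> (b -> Int))} | 0 pending]
  bind a := d

Answer: a:=d e:=(Bool -> (b -> Int))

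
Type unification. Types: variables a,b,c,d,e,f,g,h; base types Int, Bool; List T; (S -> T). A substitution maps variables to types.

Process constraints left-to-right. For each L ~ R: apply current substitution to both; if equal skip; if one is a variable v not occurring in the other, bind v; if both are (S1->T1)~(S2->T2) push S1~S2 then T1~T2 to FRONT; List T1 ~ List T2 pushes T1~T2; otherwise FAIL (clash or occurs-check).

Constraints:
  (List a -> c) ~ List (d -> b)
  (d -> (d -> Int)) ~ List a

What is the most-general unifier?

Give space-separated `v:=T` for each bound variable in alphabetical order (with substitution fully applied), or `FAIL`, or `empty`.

Answer: FAIL

Derivation:
step 1: unify (List a -> c) ~ List (d -> b)  [subst: {-} | 1 pending]
  clash: (List a -> c) vs List (d -> b)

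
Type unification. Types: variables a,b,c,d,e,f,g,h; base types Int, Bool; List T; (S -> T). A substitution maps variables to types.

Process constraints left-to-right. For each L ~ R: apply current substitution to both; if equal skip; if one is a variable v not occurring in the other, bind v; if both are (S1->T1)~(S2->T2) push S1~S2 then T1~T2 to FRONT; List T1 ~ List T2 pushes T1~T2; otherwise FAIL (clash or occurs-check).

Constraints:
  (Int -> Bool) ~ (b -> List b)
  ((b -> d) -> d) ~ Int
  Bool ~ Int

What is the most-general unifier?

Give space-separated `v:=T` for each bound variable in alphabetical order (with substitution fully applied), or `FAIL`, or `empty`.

step 1: unify (Int -> Bool) ~ (b -> List b)  [subst: {-} | 2 pending]
  -> decompose arrow: push Int~b, Bool~List b
step 2: unify Int ~ b  [subst: {-} | 3 pending]
  bind b := Int
step 3: unify Bool ~ List Int  [subst: {b:=Int} | 2 pending]
  clash: Bool vs List Int

Answer: FAIL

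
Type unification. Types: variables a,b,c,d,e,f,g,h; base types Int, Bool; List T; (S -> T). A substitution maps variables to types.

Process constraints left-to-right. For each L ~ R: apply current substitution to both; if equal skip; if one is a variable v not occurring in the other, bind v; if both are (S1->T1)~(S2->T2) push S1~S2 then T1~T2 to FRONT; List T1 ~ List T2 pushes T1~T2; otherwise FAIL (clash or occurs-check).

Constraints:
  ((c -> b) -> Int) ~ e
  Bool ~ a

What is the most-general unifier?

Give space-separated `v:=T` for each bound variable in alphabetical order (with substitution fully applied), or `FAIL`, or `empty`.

step 1: unify ((c -> b) -> Int) ~ e  [subst: {-} | 1 pending]
  bind e := ((c -> b) -> Int)
step 2: unify Bool ~ a  [subst: {e:=((c -> b) -> Int)} | 0 pending]
  bind a := Bool

Answer: a:=Bool e:=((c -> b) -> Int)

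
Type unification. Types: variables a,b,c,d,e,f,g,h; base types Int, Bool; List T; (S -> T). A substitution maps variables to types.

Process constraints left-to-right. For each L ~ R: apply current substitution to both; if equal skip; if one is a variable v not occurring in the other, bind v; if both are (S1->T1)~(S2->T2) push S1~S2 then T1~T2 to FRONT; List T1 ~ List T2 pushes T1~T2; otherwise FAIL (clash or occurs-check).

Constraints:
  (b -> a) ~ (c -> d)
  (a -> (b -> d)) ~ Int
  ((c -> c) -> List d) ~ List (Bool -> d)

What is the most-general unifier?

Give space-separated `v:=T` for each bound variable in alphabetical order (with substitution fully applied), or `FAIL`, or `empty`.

Answer: FAIL

Derivation:
step 1: unify (b -> a) ~ (c -> d)  [subst: {-} | 2 pending]
  -> decompose arrow: push b~c, a~d
step 2: unify b ~ c  [subst: {-} | 3 pending]
  bind b := c
step 3: unify a ~ d  [subst: {b:=c} | 2 pending]
  bind a := d
step 4: unify (d -> (c -> d)) ~ Int  [subst: {b:=c, a:=d} | 1 pending]
  clash: (d -> (c -> d)) vs Int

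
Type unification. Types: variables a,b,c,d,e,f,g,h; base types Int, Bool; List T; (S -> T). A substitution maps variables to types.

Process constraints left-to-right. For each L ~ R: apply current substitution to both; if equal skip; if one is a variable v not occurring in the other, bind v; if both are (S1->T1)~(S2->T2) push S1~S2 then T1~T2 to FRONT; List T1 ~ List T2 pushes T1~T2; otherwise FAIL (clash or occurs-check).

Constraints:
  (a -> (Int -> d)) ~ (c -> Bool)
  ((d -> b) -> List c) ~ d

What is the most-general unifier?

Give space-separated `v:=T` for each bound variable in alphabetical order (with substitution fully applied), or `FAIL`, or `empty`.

step 1: unify (a -> (Int -> d)) ~ (c -> Bool)  [subst: {-} | 1 pending]
  -> decompose arrow: push a~c, (Int -> d)~Bool
step 2: unify a ~ c  [subst: {-} | 2 pending]
  bind a := c
step 3: unify (Int -> d) ~ Bool  [subst: {a:=c} | 1 pending]
  clash: (Int -> d) vs Bool

Answer: FAIL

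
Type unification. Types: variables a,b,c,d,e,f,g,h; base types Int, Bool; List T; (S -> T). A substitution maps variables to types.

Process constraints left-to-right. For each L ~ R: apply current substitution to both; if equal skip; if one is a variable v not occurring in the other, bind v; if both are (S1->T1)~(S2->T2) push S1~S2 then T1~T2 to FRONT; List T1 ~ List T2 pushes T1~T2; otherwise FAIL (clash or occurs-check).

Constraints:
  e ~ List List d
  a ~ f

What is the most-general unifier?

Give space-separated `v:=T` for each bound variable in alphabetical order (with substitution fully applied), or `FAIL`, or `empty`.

step 1: unify e ~ List List d  [subst: {-} | 1 pending]
  bind e := List List d
step 2: unify a ~ f  [subst: {e:=List List d} | 0 pending]
  bind a := f

Answer: a:=f e:=List List d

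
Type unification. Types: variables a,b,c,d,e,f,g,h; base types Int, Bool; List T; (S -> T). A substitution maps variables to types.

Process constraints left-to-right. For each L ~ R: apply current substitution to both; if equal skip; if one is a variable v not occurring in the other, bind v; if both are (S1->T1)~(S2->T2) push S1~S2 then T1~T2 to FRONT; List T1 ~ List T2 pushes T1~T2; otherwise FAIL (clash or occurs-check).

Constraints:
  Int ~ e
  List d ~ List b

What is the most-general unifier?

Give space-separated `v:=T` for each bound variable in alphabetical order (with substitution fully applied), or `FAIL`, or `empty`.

step 1: unify Int ~ e  [subst: {-} | 1 pending]
  bind e := Int
step 2: unify List d ~ List b  [subst: {e:=Int} | 0 pending]
  -> decompose List: push d~b
step 3: unify d ~ b  [subst: {e:=Int} | 0 pending]
  bind d := b

Answer: d:=b e:=Int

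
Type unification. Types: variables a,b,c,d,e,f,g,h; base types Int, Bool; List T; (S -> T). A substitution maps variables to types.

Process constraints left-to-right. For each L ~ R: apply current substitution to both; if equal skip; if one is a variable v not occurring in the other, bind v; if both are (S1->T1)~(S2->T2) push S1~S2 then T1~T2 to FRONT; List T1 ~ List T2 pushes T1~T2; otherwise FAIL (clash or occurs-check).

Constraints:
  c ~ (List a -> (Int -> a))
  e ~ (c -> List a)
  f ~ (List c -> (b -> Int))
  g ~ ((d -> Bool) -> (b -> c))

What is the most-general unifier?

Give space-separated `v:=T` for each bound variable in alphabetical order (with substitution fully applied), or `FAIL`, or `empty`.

step 1: unify c ~ (List a -> (Int -> a))  [subst: {-} | 3 pending]
  bind c := (List a -> (Int -> a))
step 2: unify e ~ ((List a -> (Int -> a)) -> List a)  [subst: {c:=(List a -> (Int -> a))} | 2 pending]
  bind e := ((List a -> (Int -> a)) -> List a)
step 3: unify f ~ (List (List a -> (Int -> a)) -> (b -> Int))  [subst: {c:=(List a -> (Int -> a)), e:=((List a -> (Int -> a)) -> List a)} | 1 pending]
  bind f := (List (List a -> (Int -> a)) -> (b -> Int))
step 4: unify g ~ ((d -> Bool) -> (b -> (List a -> (Int -> a))))  [subst: {c:=(List a -> (Int -> a)), e:=((List a -> (Int -> a)) -> List a), f:=(List (List a -> (Int -> a)) -> (b -> Int))} | 0 pending]
  bind g := ((d -> Bool) -> (b -> (List a -> (Int -> a))))

Answer: c:=(List a -> (Int -> a)) e:=((List a -> (Int -> a)) -> List a) f:=(List (List a -> (Int -> a)) -> (b -> Int)) g:=((d -> Bool) -> (b -> (List a -> (Int -> a))))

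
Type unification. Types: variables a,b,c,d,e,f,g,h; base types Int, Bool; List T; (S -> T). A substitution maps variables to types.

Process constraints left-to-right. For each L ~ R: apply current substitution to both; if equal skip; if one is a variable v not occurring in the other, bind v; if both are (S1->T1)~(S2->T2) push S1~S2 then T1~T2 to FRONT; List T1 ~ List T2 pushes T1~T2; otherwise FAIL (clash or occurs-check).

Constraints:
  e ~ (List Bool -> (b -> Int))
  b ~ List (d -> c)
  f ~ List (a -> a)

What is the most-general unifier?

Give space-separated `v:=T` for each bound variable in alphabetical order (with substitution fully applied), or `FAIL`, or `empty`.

step 1: unify e ~ (List Bool -> (b -> Int))  [subst: {-} | 2 pending]
  bind e := (List Bool -> (b -> Int))
step 2: unify b ~ List (d -> c)  [subst: {e:=(List Bool -> (b -> Int))} | 1 pending]
  bind b := List (d -> c)
step 3: unify f ~ List (a -> a)  [subst: {e:=(List Bool -> (b -> Int)), b:=List (d -> c)} | 0 pending]
  bind f := List (a -> a)

Answer: b:=List (d -> c) e:=(List Bool -> (List (d -> c) -> Int)) f:=List (a -> a)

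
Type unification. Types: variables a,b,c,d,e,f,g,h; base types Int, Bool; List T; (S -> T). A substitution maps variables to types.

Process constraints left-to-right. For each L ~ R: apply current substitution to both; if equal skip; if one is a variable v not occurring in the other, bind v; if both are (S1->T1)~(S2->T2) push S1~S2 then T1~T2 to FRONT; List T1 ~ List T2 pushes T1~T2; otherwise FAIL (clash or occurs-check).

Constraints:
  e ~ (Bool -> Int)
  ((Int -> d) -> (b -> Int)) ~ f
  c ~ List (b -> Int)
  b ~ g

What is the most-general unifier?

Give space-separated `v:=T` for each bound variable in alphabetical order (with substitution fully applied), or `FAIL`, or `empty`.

step 1: unify e ~ (Bool -> Int)  [subst: {-} | 3 pending]
  bind e := (Bool -> Int)
step 2: unify ((Int -> d) -> (b -> Int)) ~ f  [subst: {e:=(Bool -> Int)} | 2 pending]
  bind f := ((Int -> d) -> (b -> Int))
step 3: unify c ~ List (b -> Int)  [subst: {e:=(Bool -> Int), f:=((Int -> d) -> (b -> Int))} | 1 pending]
  bind c := List (b -> Int)
step 4: unify b ~ g  [subst: {e:=(Bool -> Int), f:=((Int -> d) -> (b -> Int)), c:=List (b -> Int)} | 0 pending]
  bind b := g

Answer: b:=g c:=List (g -> Int) e:=(Bool -> Int) f:=((Int -> d) -> (g -> Int))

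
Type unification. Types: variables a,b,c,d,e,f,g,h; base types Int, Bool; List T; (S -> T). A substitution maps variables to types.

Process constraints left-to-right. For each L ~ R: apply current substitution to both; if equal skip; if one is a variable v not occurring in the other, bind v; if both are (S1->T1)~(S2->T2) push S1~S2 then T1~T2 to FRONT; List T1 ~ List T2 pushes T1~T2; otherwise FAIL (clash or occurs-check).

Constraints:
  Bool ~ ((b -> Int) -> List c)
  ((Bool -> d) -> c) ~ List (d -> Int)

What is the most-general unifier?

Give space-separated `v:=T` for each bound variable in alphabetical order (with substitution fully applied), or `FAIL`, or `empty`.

step 1: unify Bool ~ ((b -> Int) -> List c)  [subst: {-} | 1 pending]
  clash: Bool vs ((b -> Int) -> List c)

Answer: FAIL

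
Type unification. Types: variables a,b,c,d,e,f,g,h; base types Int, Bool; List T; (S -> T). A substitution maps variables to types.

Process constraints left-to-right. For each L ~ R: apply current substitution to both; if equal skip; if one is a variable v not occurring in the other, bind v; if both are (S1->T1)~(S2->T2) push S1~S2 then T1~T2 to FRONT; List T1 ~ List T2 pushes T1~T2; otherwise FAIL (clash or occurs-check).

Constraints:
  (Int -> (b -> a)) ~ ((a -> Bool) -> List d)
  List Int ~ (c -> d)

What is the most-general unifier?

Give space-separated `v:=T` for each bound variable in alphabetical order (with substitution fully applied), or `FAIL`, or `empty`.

Answer: FAIL

Derivation:
step 1: unify (Int -> (b -> a)) ~ ((a -> Bool) -> List d)  [subst: {-} | 1 pending]
  -> decompose arrow: push Int~(a -> Bool), (b -> a)~List d
step 2: unify Int ~ (a -> Bool)  [subst: {-} | 2 pending]
  clash: Int vs (a -> Bool)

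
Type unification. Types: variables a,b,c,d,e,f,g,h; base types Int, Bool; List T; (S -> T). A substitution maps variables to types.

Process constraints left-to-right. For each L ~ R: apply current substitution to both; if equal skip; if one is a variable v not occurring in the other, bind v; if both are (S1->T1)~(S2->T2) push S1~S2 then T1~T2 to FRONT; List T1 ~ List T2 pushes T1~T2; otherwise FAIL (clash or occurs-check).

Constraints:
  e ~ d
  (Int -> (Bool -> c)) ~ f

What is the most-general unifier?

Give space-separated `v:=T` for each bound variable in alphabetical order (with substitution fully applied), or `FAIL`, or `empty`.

step 1: unify e ~ d  [subst: {-} | 1 pending]
  bind e := d
step 2: unify (Int -> (Bool -> c)) ~ f  [subst: {e:=d} | 0 pending]
  bind f := (Int -> (Bool -> c))

Answer: e:=d f:=(Int -> (Bool -> c))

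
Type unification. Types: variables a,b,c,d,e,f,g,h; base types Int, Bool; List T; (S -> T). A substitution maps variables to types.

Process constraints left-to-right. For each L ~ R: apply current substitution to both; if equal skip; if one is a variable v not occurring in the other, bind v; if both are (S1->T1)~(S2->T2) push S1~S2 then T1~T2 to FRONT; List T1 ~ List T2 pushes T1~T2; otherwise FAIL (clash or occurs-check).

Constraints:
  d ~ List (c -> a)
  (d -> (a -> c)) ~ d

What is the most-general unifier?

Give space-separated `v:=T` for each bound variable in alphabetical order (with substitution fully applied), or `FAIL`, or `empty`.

Answer: FAIL

Derivation:
step 1: unify d ~ List (c -> a)  [subst: {-} | 1 pending]
  bind d := List (c -> a)
step 2: unify (List (c -> a) -> (a -> c)) ~ List (c -> a)  [subst: {d:=List (c -> a)} | 0 pending]
  clash: (List (c -> a) -> (a -> c)) vs List (c -> a)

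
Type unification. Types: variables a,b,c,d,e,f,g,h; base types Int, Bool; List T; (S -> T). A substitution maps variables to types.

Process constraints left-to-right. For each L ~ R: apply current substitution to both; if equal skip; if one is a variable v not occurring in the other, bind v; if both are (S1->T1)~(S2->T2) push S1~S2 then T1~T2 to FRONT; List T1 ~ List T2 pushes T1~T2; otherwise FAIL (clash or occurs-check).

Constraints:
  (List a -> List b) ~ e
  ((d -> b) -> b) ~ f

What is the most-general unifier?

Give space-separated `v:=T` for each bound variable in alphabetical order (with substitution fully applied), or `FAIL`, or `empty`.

step 1: unify (List a -> List b) ~ e  [subst: {-} | 1 pending]
  bind e := (List a -> List b)
step 2: unify ((d -> b) -> b) ~ f  [subst: {e:=(List a -> List b)} | 0 pending]
  bind f := ((d -> b) -> b)

Answer: e:=(List a -> List b) f:=((d -> b) -> b)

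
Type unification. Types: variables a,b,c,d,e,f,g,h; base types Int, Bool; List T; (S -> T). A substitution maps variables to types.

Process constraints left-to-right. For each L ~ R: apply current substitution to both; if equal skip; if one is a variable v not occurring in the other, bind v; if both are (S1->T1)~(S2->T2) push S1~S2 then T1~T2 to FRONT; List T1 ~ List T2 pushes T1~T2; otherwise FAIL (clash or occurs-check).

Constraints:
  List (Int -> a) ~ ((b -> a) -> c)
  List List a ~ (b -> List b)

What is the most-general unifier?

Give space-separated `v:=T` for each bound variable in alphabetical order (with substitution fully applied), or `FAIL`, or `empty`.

Answer: FAIL

Derivation:
step 1: unify List (Int -> a) ~ ((b -> a) -> c)  [subst: {-} | 1 pending]
  clash: List (Int -> a) vs ((b -> a) -> c)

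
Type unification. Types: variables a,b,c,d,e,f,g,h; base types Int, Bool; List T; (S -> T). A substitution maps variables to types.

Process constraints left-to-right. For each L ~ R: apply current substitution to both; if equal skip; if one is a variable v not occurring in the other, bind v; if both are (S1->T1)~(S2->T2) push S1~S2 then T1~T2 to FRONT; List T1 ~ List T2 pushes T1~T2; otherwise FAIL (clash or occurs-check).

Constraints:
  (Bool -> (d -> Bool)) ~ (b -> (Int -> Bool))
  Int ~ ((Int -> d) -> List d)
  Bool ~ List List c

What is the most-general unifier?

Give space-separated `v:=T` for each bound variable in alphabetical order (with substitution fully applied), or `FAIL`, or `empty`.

Answer: FAIL

Derivation:
step 1: unify (Bool -> (d -> Bool)) ~ (b -> (Int -> Bool))  [subst: {-} | 2 pending]
  -> decompose arrow: push Bool~b, (d -> Bool)~(Int -> Bool)
step 2: unify Bool ~ b  [subst: {-} | 3 pending]
  bind b := Bool
step 3: unify (d -> Bool) ~ (Int -> Bool)  [subst: {b:=Bool} | 2 pending]
  -> decompose arrow: push d~Int, Bool~Bool
step 4: unify d ~ Int  [subst: {b:=Bool} | 3 pending]
  bind d := Int
step 5: unify Bool ~ Bool  [subst: {b:=Bool, d:=Int} | 2 pending]
  -> identical, skip
step 6: unify Int ~ ((Int -> Int) -> List Int)  [subst: {b:=Bool, d:=Int} | 1 pending]
  clash: Int vs ((Int -> Int) -> List Int)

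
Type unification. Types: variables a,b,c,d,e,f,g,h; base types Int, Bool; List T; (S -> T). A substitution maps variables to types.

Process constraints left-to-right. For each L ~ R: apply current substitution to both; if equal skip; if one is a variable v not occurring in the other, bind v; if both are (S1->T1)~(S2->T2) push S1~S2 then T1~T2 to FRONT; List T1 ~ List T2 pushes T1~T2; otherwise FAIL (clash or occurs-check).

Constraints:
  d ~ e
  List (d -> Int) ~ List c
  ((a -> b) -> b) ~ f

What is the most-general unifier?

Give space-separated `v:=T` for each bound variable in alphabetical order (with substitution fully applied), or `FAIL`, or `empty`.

step 1: unify d ~ e  [subst: {-} | 2 pending]
  bind d := e
step 2: unify List (e -> Int) ~ List c  [subst: {d:=e} | 1 pending]
  -> decompose List: push (e -> Int)~c
step 3: unify (e -> Int) ~ c  [subst: {d:=e} | 1 pending]
  bind c := (e -> Int)
step 4: unify ((a -> b) -> b) ~ f  [subst: {d:=e, c:=(e -> Int)} | 0 pending]
  bind f := ((a -> b) -> b)

Answer: c:=(e -> Int) d:=e f:=((a -> b) -> b)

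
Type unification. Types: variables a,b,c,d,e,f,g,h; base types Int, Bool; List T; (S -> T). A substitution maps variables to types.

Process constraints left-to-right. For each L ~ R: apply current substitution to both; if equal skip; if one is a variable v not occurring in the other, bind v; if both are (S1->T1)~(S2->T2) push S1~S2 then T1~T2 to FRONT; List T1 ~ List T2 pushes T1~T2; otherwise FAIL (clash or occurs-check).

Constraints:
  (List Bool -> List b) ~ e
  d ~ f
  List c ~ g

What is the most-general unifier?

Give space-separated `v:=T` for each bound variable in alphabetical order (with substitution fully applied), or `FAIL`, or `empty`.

step 1: unify (List Bool -> List b) ~ e  [subst: {-} | 2 pending]
  bind e := (List Bool -> List b)
step 2: unify d ~ f  [subst: {e:=(List Bool -> List b)} | 1 pending]
  bind d := f
step 3: unify List c ~ g  [subst: {e:=(List Bool -> List b), d:=f} | 0 pending]
  bind g := List c

Answer: d:=f e:=(List Bool -> List b) g:=List c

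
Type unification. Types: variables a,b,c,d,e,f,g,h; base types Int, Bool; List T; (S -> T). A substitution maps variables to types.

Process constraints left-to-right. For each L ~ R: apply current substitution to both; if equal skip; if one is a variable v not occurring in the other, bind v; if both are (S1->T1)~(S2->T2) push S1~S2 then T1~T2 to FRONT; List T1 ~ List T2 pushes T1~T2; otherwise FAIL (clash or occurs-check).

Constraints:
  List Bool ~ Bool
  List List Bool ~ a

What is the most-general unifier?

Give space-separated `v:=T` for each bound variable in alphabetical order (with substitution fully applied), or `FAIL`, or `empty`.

step 1: unify List Bool ~ Bool  [subst: {-} | 1 pending]
  clash: List Bool vs Bool

Answer: FAIL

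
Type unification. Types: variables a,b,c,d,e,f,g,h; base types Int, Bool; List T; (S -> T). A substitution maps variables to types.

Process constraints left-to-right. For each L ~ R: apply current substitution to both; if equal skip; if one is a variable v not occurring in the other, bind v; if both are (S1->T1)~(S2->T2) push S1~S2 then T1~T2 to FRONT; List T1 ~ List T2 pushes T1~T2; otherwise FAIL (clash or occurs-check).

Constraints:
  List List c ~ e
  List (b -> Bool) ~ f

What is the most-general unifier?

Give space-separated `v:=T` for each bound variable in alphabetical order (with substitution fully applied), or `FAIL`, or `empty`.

step 1: unify List List c ~ e  [subst: {-} | 1 pending]
  bind e := List List c
step 2: unify List (b -> Bool) ~ f  [subst: {e:=List List c} | 0 pending]
  bind f := List (b -> Bool)

Answer: e:=List List c f:=List (b -> Bool)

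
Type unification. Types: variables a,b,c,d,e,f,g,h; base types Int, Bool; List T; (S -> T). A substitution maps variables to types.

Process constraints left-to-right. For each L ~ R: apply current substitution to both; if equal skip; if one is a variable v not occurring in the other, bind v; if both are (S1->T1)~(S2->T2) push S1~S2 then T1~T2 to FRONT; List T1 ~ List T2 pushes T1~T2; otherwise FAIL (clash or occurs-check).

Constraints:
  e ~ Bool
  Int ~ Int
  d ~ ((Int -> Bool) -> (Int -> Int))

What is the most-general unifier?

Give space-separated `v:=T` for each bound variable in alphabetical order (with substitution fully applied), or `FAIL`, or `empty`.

step 1: unify e ~ Bool  [subst: {-} | 2 pending]
  bind e := Bool
step 2: unify Int ~ Int  [subst: {e:=Bool} | 1 pending]
  -> identical, skip
step 3: unify d ~ ((Int -> Bool) -> (Int -> Int))  [subst: {e:=Bool} | 0 pending]
  bind d := ((Int -> Bool) -> (Int -> Int))

Answer: d:=((Int -> Bool) -> (Int -> Int)) e:=Bool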